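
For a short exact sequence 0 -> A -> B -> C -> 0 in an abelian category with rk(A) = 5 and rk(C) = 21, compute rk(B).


For a short exact sequence 0 -> A -> B -> C -> 0,
rank is additive: rank(B) = rank(A) + rank(C).
rank(B) = 5 + 21 = 26

26


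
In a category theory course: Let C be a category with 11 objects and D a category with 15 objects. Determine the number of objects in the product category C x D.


The product category C x D has objects that are pairs (c, d).
Number of pairs = |Ob(C)| * |Ob(D)| = 11 * 15 = 165

165


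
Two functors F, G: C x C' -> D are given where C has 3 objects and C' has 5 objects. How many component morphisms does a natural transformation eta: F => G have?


A natural transformation eta: F => G assigns one component morphism per
object of the domain category.
The domain is the product category C x C', so
|Ob(C x C')| = |Ob(C)| * |Ob(C')| = 3 * 5 = 15.
Therefore eta has 15 component morphisms.

15


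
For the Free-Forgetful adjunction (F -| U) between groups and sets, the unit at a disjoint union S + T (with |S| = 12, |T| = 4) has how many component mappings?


The unit eta_X: X -> U(F(X)) of the Free-Forgetful adjunction
maps each element of X to a generator of F(X). For X = S + T (disjoint
union in Set), |S + T| = |S| + |T|.
Total mappings = 12 + 4 = 16.

16


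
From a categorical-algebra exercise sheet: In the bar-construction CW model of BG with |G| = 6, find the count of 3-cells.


In the bar-construction CW model of BG, the n-cells are indexed by
n-tuples [g_1|...|g_n] of non-identity elements of G (degenerate
simplices with some g_i = e do not contribute cells), so there are
(|G| - 1)^n n-cells.
For dim = 3 with |G| = 6:
cells = (6 - 1)^3 = 5^3 = 125

125


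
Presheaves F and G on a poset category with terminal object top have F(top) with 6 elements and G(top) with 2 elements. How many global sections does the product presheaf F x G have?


Global sections of a presheaf on a poset with terminal top satisfy
Gamma(H) ~ H(top). Presheaves admit pointwise products, so
(F x G)(top) = F(top) x G(top) (Cartesian product).
|Gamma(F x G)| = |F(top)| * |G(top)| = 6 * 2 = 12.

12


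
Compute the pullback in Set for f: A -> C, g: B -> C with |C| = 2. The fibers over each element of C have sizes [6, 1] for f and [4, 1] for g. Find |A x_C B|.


The pullback A x_C B consists of pairs (a, b) with f(a) = g(b).
For each element c in C, the fiber product has |f^-1(c)| * |g^-1(c)| elements.
Summing over C: 6 * 4 + 1 * 1
= 24 + 1 = 25

25


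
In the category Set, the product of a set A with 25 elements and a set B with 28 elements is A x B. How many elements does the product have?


In Set, the product A x B is the Cartesian product.
By the universal property, |A x B| = |A| * |B|.
|A x B| = 25 * 28 = 700

700


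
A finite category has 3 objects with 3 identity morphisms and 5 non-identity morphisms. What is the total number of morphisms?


Each object has an identity morphism, giving 3 identities.
Adding the 5 non-identity morphisms:
Total = 3 + 5 = 8

8


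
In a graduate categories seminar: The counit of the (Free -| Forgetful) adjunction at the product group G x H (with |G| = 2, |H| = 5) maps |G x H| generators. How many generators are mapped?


The counit epsilon_K: F(U(K)) -> K of the Free-Forgetful adjunction
maps |K| generators of F(U(K)) into K. For K = G x H (the product group),
|G x H| = |G| * |H|.
Total generators mapped = 2 * 5 = 10.

10


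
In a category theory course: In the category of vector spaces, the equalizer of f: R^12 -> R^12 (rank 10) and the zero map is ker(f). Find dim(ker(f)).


The equalizer of f and the zero map is ker(f).
By the rank-nullity theorem: dim(ker(f)) = dim(domain) - rank(f).
dim(ker(f)) = 12 - 10 = 2

2


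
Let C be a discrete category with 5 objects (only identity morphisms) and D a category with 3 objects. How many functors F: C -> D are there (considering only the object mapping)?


A functor from a discrete category C to D is determined by
where each object maps. Each of the 5 objects of C can map
to any of the 3 objects of D independently.
Number of functors = 3^5 = 243

243


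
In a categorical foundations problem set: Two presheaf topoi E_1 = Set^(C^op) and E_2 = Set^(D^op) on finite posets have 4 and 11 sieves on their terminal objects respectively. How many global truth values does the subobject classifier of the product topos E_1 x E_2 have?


In a product of presheaf topoi E_1 x E_2, the subobject classifier
is Omega = Omega_1 x Omega_2 (componentwise), so
|Omega(top)| = |Omega_1(top_1)| * |Omega_2(top_2)|.
= 4 * 11 = 44.

44


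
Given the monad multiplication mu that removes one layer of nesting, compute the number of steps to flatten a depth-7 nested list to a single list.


Each application of mu: T^2 -> T removes one layer of nesting.
Starting at depth 7 (i.e., T^7(X)), we need to reach T(X).
Number of mu applications = 7 - 1 = 6

6


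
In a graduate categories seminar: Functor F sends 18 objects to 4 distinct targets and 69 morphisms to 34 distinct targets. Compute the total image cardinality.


The image of F consists of distinct objects and distinct morphisms.
|Im(F)| on objects = 4
|Im(F)| on morphisms = 34
Total image cardinality = 4 + 34 = 38

38


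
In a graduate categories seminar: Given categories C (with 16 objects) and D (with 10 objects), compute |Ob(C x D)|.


The product category C x D has objects that are pairs (c, d).
Number of pairs = |Ob(C)| * |Ob(D)| = 16 * 10 = 160

160


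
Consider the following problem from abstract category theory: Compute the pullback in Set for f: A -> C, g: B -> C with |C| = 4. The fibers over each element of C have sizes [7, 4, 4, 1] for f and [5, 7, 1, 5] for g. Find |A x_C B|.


The pullback A x_C B consists of pairs (a, b) with f(a) = g(b).
For each element c in C, the fiber product has |f^-1(c)| * |g^-1(c)| elements.
Summing over C: 7 * 5 + 4 * 7 + 4 * 1 + 1 * 5
= 35 + 28 + 4 + 5 = 72

72


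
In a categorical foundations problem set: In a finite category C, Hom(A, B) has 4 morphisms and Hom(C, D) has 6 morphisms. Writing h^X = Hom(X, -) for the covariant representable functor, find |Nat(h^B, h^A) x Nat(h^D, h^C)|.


By the Yoneda lemma, Nat(h^B, h^A) is isomorphic to Hom(A, B),
so |Nat(h^B, h^A)| = |Hom(A, B)| and |Nat(h^D, h^C)| = |Hom(C, D)|.
|Hom(A, B)| = 4, |Hom(C, D)| = 6.
|Nat(h^B, h^A) x Nat(h^D, h^C)| = 4 * 6 = 24

24


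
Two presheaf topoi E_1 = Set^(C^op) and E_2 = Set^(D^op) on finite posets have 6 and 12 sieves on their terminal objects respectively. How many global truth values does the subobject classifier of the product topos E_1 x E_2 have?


In a product of presheaf topoi E_1 x E_2, the subobject classifier
is Omega = Omega_1 x Omega_2 (componentwise), so
|Omega(top)| = |Omega_1(top_1)| * |Omega_2(top_2)|.
= 6 * 12 = 72.

72


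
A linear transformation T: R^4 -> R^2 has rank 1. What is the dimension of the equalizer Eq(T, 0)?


The equalizer of f and the zero map is ker(f).
By the rank-nullity theorem: dim(ker(f)) = dim(domain) - rank(f).
dim(ker(f)) = 4 - 1 = 3

3


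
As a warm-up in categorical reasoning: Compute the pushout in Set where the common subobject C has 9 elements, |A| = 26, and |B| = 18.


The pushout A +_C B identifies the images of C in A and B.
|A +_C B| = |A| + |B| - |C| (for injections).
= 26 + 18 - 9 = 35

35


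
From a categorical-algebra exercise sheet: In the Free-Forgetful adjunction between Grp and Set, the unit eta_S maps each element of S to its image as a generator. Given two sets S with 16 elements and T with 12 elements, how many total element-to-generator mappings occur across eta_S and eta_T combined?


The unit eta_X: X -> U(F(X)) of the Free-Forgetful adjunction
maps each element of X to a generator of F(X). For X = S + T (disjoint
union in Set), |S + T| = |S| + |T|.
Total mappings = 16 + 12 = 28.

28


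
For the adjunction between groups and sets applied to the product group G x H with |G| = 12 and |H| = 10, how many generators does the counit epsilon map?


The counit epsilon_K: F(U(K)) -> K of the Free-Forgetful adjunction
maps |K| generators of F(U(K)) into K. For K = G x H (the product group),
|G x H| = |G| * |H|.
Total generators mapped = 12 * 10 = 120.

120


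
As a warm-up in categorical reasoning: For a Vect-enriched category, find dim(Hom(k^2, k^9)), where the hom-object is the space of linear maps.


In Vect-enriched categories, Hom(k^n, k^m) is the space of m x n matrices.
dim(Hom(k^2, k^9)) = 9 * 2 = 18

18


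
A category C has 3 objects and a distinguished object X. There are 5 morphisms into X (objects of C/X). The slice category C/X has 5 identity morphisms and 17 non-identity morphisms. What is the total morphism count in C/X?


In the slice category C/X, objects are morphisms to X.
Identity morphisms: 5 (one per object of C/X).
Non-identity morphisms: 17.
Total = 5 + 17 = 22

22


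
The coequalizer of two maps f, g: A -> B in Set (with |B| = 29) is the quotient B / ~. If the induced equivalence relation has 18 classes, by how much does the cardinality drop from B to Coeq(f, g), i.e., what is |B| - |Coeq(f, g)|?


The coequalizer Coeq(f, g) = B / ~ has one element per equivalence class.
|B| = 29, |Coeq(f, g)| = 18.
|B| - |Coeq(f, g)| = 29 - 18 = 11.

11


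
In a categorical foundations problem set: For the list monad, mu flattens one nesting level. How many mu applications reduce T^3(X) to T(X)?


Each application of mu: T^2 -> T removes one layer of nesting.
Starting at depth 3 (i.e., T^3(X)), we need to reach T(X).
Number of mu applications = 3 - 1 = 2

2


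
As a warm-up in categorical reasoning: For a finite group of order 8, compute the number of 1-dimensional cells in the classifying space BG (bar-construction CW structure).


In the bar-construction CW model of BG, the n-cells are indexed by
n-tuples [g_1|...|g_n] of non-identity elements of G (degenerate
simplices with some g_i = e do not contribute cells), so there are
(|G| - 1)^n n-cells.
For dim = 1 with |G| = 8:
cells = (8 - 1)^1 = 7^1 = 7

7


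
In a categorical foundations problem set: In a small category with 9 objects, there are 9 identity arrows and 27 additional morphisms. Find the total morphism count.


Each object has an identity morphism, giving 9 identities.
Adding the 27 non-identity morphisms:
Total = 9 + 27 = 36

36


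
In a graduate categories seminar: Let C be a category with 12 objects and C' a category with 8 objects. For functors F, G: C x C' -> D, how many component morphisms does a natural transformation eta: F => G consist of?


A natural transformation eta: F => G assigns one component morphism per
object of the domain category.
The domain is the product category C x C', so
|Ob(C x C')| = |Ob(C)| * |Ob(C')| = 12 * 8 = 96.
Therefore eta has 96 component morphisms.

96


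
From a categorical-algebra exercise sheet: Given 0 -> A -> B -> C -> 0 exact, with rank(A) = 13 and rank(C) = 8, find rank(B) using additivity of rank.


For a short exact sequence 0 -> A -> B -> C -> 0,
rank is additive: rank(B) = rank(A) + rank(C).
rank(B) = 13 + 8 = 21

21


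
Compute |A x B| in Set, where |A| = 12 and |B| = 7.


In Set, the product A x B is the Cartesian product.
By the universal property, |A x B| = |A| * |B|.
|A x B| = 12 * 7 = 84

84


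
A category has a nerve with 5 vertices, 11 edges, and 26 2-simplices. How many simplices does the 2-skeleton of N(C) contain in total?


The 2-skeleton of the nerve N(C) consists of simplices in dimensions 0, 1, 2:
  |N(C)_0| = 5 (objects)
  |N(C)_1| = 11 (morphisms)
  |N(C)_2| = 26 (composable pairs)
Total = 5 + 11 + 26 = 42

42


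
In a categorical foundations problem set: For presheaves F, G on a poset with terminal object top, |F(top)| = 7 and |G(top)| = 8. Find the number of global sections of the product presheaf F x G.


Global sections of a presheaf on a poset with terminal top satisfy
Gamma(H) ~ H(top). Presheaves admit pointwise products, so
(F x G)(top) = F(top) x G(top) (Cartesian product).
|Gamma(F x G)| = |F(top)| * |G(top)| = 7 * 8 = 56.

56


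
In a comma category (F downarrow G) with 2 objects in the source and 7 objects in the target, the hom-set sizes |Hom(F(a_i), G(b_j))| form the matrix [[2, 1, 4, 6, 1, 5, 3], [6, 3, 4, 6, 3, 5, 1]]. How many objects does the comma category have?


Objects of (F downarrow G) are triples (a, b, h: F(a)->G(b)).
The count equals the sum of all entries in the hom-matrix.
sum(row 0) = 22
sum(row 1) = 28
Grand total = 50

50


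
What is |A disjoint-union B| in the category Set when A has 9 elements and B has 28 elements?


In Set, the coproduct A + B is the disjoint union.
|A + B| = |A| + |B| = 9 + 28 = 37

37


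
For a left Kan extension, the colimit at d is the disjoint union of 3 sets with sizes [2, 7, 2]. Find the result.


Pointwise, the left Kan extension (Lan_F H)(d) is the colimit, indexed
by the comma category (F downarrow d), of H composed with the
projection (F downarrow d) -> C. Here that colimit is given
as a coproduct (disjoint union) of sets, so its cardinality is the
sum of the sizes of the summands.
Coproduct of sets with sizes: 2 + 7 + 2
= 11

11


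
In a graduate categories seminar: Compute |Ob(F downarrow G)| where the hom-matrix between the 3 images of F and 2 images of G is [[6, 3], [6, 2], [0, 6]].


Objects of (F downarrow G) are triples (a, b, h: F(a)->G(b)).
The count equals the sum of all entries in the hom-matrix.
sum(row 0) = 9
sum(row 1) = 8
sum(row 2) = 6
Grand total = 23

23


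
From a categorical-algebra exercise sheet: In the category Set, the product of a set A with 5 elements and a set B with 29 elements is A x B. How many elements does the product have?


In Set, the product A x B is the Cartesian product.
By the universal property, |A x B| = |A| * |B|.
|A x B| = 5 * 29 = 145

145


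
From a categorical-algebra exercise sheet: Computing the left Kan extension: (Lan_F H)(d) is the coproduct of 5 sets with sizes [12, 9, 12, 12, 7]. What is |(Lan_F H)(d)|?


Pointwise, the left Kan extension (Lan_F H)(d) is the colimit, indexed
by the comma category (F downarrow d), of H composed with the
projection (F downarrow d) -> C. Here that colimit is given
as a coproduct (disjoint union) of sets, so its cardinality is the
sum of the sizes of the summands.
Coproduct of sets with sizes: 12 + 9 + 12 + 12 + 7
= 52

52


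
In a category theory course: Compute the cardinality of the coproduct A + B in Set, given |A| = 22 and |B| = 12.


In Set, the coproduct A + B is the disjoint union.
|A + B| = |A| + |B| = 22 + 12 = 34

34


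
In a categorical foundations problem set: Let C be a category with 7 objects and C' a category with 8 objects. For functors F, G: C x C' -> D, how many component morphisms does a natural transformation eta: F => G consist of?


A natural transformation eta: F => G assigns one component morphism per
object of the domain category.
The domain is the product category C x C', so
|Ob(C x C')| = |Ob(C)| * |Ob(C')| = 7 * 8 = 56.
Therefore eta has 56 component morphisms.

56


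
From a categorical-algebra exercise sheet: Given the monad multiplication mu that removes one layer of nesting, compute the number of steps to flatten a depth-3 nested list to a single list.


Each application of mu: T^2 -> T removes one layer of nesting.
Starting at depth 3 (i.e., T^3(X)), we need to reach T(X).
Number of mu applications = 3 - 1 = 2

2


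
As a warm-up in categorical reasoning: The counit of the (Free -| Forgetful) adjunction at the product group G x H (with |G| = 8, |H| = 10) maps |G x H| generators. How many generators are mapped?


The counit epsilon_K: F(U(K)) -> K of the Free-Forgetful adjunction
maps |K| generators of F(U(K)) into K. For K = G x H (the product group),
|G x H| = |G| * |H|.
Total generators mapped = 8 * 10 = 80.

80


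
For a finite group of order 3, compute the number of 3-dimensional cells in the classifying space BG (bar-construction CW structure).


In the bar-construction CW model of BG, the n-cells are indexed by
n-tuples [g_1|...|g_n] of non-identity elements of G (degenerate
simplices with some g_i = e do not contribute cells), so there are
(|G| - 1)^n n-cells.
For dim = 3 with |G| = 3:
cells = (3 - 1)^3 = 2^3 = 8

8


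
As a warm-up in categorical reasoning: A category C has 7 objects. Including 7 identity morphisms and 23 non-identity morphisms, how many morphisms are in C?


Each object has an identity morphism, giving 7 identities.
Adding the 23 non-identity morphisms:
Total = 7 + 23 = 30

30


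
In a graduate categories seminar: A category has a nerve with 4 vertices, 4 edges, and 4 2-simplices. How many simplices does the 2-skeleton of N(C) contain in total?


The 2-skeleton of the nerve N(C) consists of simplices in dimensions 0, 1, 2:
  |N(C)_0| = 4 (objects)
  |N(C)_1| = 4 (morphisms)
  |N(C)_2| = 4 (composable pairs)
Total = 4 + 4 + 4 = 12

12


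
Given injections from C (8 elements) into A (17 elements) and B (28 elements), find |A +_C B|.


The pushout A +_C B identifies the images of C in A and B.
|A +_C B| = |A| + |B| - |C| (for injections).
= 17 + 28 - 8 = 37

37


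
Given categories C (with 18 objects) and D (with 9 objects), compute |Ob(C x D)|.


The product category C x D has objects that are pairs (c, d).
Number of pairs = |Ob(C)| * |Ob(D)| = 18 * 9 = 162

162


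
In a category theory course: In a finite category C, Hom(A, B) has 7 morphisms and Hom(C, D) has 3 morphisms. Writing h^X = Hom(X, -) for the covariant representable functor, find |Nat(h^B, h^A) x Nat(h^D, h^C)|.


By the Yoneda lemma, Nat(h^B, h^A) is isomorphic to Hom(A, B),
so |Nat(h^B, h^A)| = |Hom(A, B)| and |Nat(h^D, h^C)| = |Hom(C, D)|.
|Hom(A, B)| = 7, |Hom(C, D)| = 3.
|Nat(h^B, h^A) x Nat(h^D, h^C)| = 7 * 3 = 21

21


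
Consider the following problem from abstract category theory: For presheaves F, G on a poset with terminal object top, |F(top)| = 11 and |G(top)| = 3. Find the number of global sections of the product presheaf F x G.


Global sections of a presheaf on a poset with terminal top satisfy
Gamma(H) ~ H(top). Presheaves admit pointwise products, so
(F x G)(top) = F(top) x G(top) (Cartesian product).
|Gamma(F x G)| = |F(top)| * |G(top)| = 11 * 3 = 33.

33


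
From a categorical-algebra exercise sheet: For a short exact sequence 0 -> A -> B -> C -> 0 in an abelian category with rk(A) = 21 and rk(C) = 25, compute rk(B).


For a short exact sequence 0 -> A -> B -> C -> 0,
rank is additive: rank(B) = rank(A) + rank(C).
rank(B) = 21 + 25 = 46

46


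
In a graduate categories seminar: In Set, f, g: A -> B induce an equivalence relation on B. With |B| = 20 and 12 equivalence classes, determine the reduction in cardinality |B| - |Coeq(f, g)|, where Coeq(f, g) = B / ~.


The coequalizer Coeq(f, g) = B / ~ has one element per equivalence class.
|B| = 20, |Coeq(f, g)| = 12.
|B| - |Coeq(f, g)| = 20 - 12 = 8.

8


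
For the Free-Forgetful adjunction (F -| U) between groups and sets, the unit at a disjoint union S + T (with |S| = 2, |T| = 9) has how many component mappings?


The unit eta_X: X -> U(F(X)) of the Free-Forgetful adjunction
maps each element of X to a generator of F(X). For X = S + T (disjoint
union in Set), |S + T| = |S| + |T|.
Total mappings = 2 + 9 = 11.

11


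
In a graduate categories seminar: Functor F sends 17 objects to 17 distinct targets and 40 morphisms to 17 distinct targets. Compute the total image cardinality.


The image of F consists of distinct objects and distinct morphisms.
|Im(F)| on objects = 17
|Im(F)| on morphisms = 17
Total image cardinality = 17 + 17 = 34

34


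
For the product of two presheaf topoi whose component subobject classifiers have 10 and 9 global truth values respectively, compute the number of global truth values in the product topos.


In a product of presheaf topoi E_1 x E_2, the subobject classifier
is Omega = Omega_1 x Omega_2 (componentwise), so
|Omega(top)| = |Omega_1(top_1)| * |Omega_2(top_2)|.
= 10 * 9 = 90.

90


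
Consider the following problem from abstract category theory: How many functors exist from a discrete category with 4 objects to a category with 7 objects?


A functor from a discrete category C to D is determined by
where each object maps. Each of the 4 objects of C can map
to any of the 7 objects of D independently.
Number of functors = 7^4 = 2401

2401


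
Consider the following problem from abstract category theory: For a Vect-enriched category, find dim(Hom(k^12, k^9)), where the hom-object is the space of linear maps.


In Vect-enriched categories, Hom(k^n, k^m) is the space of m x n matrices.
dim(Hom(k^12, k^9)) = 9 * 12 = 108

108


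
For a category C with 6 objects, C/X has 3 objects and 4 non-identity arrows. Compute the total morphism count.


In the slice category C/X, objects are morphisms to X.
Identity morphisms: 3 (one per object of C/X).
Non-identity morphisms: 4.
Total = 3 + 4 = 7

7


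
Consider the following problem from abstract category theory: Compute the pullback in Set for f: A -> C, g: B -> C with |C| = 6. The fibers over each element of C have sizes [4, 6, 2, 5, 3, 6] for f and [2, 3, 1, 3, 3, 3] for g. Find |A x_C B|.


The pullback A x_C B consists of pairs (a, b) with f(a) = g(b).
For each element c in C, the fiber product has |f^-1(c)| * |g^-1(c)| elements.
Summing over C: 4 * 2 + 6 * 3 + 2 * 1 + 5 * 3 + 3 * 3 + 6 * 3
= 8 + 18 + 2 + 15 + 9 + 18 = 70

70


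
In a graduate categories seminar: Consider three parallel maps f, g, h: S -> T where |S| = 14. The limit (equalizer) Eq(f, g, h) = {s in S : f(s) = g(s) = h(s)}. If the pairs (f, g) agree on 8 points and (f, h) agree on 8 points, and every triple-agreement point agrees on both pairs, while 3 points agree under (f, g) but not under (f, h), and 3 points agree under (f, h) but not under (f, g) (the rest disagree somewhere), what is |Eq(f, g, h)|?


Eq(f, g, h) is the triple-agreement set: points in S where all three
maps take the same value. Using inclusion-exclusion on the pairwise data:
Pair (f, g) agrees on 8 points; pair (f, h) on 8 points.
Points agreeing under (f, g) but not (f, h) = 3; under (f, h) but not (f, g) = 3.
Triple-agreement = agreement-in-(f, g) minus points that agree under (f, g) but not (f, h):
|Eq(f, g, h)| = 8 - 3 = 5
(cross-check via (f, h): 8 - 3 = 5.)

5


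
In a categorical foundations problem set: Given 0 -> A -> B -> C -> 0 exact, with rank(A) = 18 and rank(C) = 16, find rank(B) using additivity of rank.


For a short exact sequence 0 -> A -> B -> C -> 0,
rank is additive: rank(B) = rank(A) + rank(C).
rank(B) = 18 + 16 = 34

34


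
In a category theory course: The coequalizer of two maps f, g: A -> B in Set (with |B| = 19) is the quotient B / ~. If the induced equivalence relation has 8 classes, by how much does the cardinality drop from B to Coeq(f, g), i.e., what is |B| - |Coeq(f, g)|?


The coequalizer Coeq(f, g) = B / ~ has one element per equivalence class.
|B| = 19, |Coeq(f, g)| = 8.
|B| - |Coeq(f, g)| = 19 - 8 = 11.

11


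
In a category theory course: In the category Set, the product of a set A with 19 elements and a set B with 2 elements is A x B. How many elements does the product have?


In Set, the product A x B is the Cartesian product.
By the universal property, |A x B| = |A| * |B|.
|A x B| = 19 * 2 = 38

38


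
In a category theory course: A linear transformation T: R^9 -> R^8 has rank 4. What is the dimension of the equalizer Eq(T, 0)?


The equalizer of f and the zero map is ker(f).
By the rank-nullity theorem: dim(ker(f)) = dim(domain) - rank(f).
dim(ker(f)) = 9 - 4 = 5

5


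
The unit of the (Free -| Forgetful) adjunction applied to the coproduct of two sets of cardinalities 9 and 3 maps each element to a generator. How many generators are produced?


The unit eta_X: X -> U(F(X)) of the Free-Forgetful adjunction
maps each element of X to a generator of F(X). For X = S + T (disjoint
union in Set), |S + T| = |S| + |T|.
Total mappings = 9 + 3 = 12.

12


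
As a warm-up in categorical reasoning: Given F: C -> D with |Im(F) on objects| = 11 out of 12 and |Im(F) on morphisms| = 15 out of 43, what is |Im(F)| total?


The image of F consists of distinct objects and distinct morphisms.
|Im(F)| on objects = 11
|Im(F)| on morphisms = 15
Total image cardinality = 11 + 15 = 26

26


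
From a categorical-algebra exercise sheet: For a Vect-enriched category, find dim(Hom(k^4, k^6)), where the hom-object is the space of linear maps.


In Vect-enriched categories, Hom(k^n, k^m) is the space of m x n matrices.
dim(Hom(k^4, k^6)) = 6 * 4 = 24

24


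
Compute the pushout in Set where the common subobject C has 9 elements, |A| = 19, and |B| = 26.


The pushout A +_C B identifies the images of C in A and B.
|A +_C B| = |A| + |B| - |C| (for injections).
= 19 + 26 - 9 = 36

36


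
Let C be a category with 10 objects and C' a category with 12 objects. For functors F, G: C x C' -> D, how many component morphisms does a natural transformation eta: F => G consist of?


A natural transformation eta: F => G assigns one component morphism per
object of the domain category.
The domain is the product category C x C', so
|Ob(C x C')| = |Ob(C)| * |Ob(C')| = 10 * 12 = 120.
Therefore eta has 120 component morphisms.

120


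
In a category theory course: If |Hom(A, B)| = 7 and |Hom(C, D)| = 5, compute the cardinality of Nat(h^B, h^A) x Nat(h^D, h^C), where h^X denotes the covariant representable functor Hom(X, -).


By the Yoneda lemma, Nat(h^B, h^A) is isomorphic to Hom(A, B),
so |Nat(h^B, h^A)| = |Hom(A, B)| and |Nat(h^D, h^C)| = |Hom(C, D)|.
|Hom(A, B)| = 7, |Hom(C, D)| = 5.
|Nat(h^B, h^A) x Nat(h^D, h^C)| = 7 * 5 = 35

35


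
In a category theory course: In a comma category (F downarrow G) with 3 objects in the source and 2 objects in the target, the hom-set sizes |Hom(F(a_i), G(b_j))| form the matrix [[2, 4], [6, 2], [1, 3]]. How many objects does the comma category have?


Objects of (F downarrow G) are triples (a, b, h: F(a)->G(b)).
The count equals the sum of all entries in the hom-matrix.
sum(row 0) = 6
sum(row 1) = 8
sum(row 2) = 4
Grand total = 18

18


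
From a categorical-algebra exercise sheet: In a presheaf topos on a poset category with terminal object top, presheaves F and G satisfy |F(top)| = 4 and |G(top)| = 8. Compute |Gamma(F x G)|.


Global sections of a presheaf on a poset with terminal top satisfy
Gamma(H) ~ H(top). Presheaves admit pointwise products, so
(F x G)(top) = F(top) x G(top) (Cartesian product).
|Gamma(F x G)| = |F(top)| * |G(top)| = 4 * 8 = 32.

32


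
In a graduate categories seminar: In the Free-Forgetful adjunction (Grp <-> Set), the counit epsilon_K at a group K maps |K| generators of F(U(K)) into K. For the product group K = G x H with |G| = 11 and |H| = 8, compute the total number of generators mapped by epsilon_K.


The counit epsilon_K: F(U(K)) -> K of the Free-Forgetful adjunction
maps |K| generators of F(U(K)) into K. For K = G x H (the product group),
|G x H| = |G| * |H|.
Total generators mapped = 11 * 8 = 88.

88


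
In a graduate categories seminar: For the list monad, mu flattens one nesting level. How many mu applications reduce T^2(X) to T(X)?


Each application of mu: T^2 -> T removes one layer of nesting.
Starting at depth 2 (i.e., T^2(X)), we need to reach T(X).
Number of mu applications = 2 - 1 = 1

1


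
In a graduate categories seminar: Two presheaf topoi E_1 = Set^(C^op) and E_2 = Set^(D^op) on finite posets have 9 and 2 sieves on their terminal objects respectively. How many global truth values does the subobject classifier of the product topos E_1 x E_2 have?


In a product of presheaf topoi E_1 x E_2, the subobject classifier
is Omega = Omega_1 x Omega_2 (componentwise), so
|Omega(top)| = |Omega_1(top_1)| * |Omega_2(top_2)|.
= 9 * 2 = 18.

18


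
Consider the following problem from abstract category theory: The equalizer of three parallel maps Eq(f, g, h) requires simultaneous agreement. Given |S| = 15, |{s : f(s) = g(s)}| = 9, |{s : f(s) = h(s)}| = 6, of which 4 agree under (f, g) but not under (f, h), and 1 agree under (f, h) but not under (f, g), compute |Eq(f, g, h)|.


Eq(f, g, h) is the triple-agreement set: points in S where all three
maps take the same value. Using inclusion-exclusion on the pairwise data:
Pair (f, g) agrees on 9 points; pair (f, h) on 6 points.
Points agreeing under (f, g) but not (f, h) = 4; under (f, h) but not (f, g) = 1.
Triple-agreement = agreement-in-(f, g) minus points that agree under (f, g) but not (f, h):
|Eq(f, g, h)| = 9 - 4 = 5
(cross-check via (f, h): 6 - 1 = 5.)

5


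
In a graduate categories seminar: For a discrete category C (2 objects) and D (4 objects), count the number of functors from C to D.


A functor from a discrete category C to D is determined by
where each object maps. Each of the 2 objects of C can map
to any of the 4 objects of D independently.
Number of functors = 4^2 = 16

16


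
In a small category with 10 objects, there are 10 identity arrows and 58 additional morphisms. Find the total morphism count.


Each object has an identity morphism, giving 10 identities.
Adding the 58 non-identity morphisms:
Total = 10 + 58 = 68

68


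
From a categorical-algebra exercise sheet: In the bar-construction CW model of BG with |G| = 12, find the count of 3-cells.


In the bar-construction CW model of BG, the n-cells are indexed by
n-tuples [g_1|...|g_n] of non-identity elements of G (degenerate
simplices with some g_i = e do not contribute cells), so there are
(|G| - 1)^n n-cells.
For dim = 3 with |G| = 12:
cells = (12 - 1)^3 = 11^3 = 1331

1331


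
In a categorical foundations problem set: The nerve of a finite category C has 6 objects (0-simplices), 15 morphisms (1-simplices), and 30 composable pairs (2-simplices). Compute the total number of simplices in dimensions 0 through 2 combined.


The 2-skeleton of the nerve N(C) consists of simplices in dimensions 0, 1, 2:
  |N(C)_0| = 6 (objects)
  |N(C)_1| = 15 (morphisms)
  |N(C)_2| = 30 (composable pairs)
Total = 6 + 15 + 30 = 51

51


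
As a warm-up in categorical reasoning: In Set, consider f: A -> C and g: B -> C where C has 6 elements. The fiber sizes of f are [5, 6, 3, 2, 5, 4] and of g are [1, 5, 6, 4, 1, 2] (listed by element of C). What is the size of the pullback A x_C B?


The pullback A x_C B consists of pairs (a, b) with f(a) = g(b).
For each element c in C, the fiber product has |f^-1(c)| * |g^-1(c)| elements.
Summing over C: 5 * 1 + 6 * 5 + 3 * 6 + 2 * 4 + 5 * 1 + 4 * 2
= 5 + 30 + 18 + 8 + 5 + 8 = 74

74


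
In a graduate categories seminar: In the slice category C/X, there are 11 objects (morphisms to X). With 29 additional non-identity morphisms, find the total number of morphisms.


In the slice category C/X, objects are morphisms to X.
Identity morphisms: 11 (one per object of C/X).
Non-identity morphisms: 29.
Total = 11 + 29 = 40

40


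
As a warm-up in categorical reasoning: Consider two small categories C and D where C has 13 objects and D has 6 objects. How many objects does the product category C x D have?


The product category C x D has objects that are pairs (c, d).
Number of pairs = |Ob(C)| * |Ob(D)| = 13 * 6 = 78

78


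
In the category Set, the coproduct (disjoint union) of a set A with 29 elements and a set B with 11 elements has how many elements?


In Set, the coproduct A + B is the disjoint union.
|A + B| = |A| + |B| = 29 + 11 = 40

40


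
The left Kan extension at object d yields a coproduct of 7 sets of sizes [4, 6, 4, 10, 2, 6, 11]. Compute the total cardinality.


Pointwise, the left Kan extension (Lan_F H)(d) is the colimit, indexed
by the comma category (F downarrow d), of H composed with the
projection (F downarrow d) -> C. Here that colimit is given
as a coproduct (disjoint union) of sets, so its cardinality is the
sum of the sizes of the summands.
Coproduct of sets with sizes: 4 + 6 + 4 + 10 + 2 + 6 + 11
= 43

43


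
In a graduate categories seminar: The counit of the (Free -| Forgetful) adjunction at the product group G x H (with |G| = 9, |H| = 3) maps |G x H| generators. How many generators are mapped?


The counit epsilon_K: F(U(K)) -> K of the Free-Forgetful adjunction
maps |K| generators of F(U(K)) into K. For K = G x H (the product group),
|G x H| = |G| * |H|.
Total generators mapped = 9 * 3 = 27.

27


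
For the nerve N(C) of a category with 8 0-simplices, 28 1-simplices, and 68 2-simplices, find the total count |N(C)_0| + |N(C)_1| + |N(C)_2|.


The 2-skeleton of the nerve N(C) consists of simplices in dimensions 0, 1, 2:
  |N(C)_0| = 8 (objects)
  |N(C)_1| = 28 (morphisms)
  |N(C)_2| = 68 (composable pairs)
Total = 8 + 28 + 68 = 104

104


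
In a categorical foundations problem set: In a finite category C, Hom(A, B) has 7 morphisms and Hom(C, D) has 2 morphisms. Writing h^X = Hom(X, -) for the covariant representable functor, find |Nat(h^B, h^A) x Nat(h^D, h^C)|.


By the Yoneda lemma, Nat(h^B, h^A) is isomorphic to Hom(A, B),
so |Nat(h^B, h^A)| = |Hom(A, B)| and |Nat(h^D, h^C)| = |Hom(C, D)|.
|Hom(A, B)| = 7, |Hom(C, D)| = 2.
|Nat(h^B, h^A) x Nat(h^D, h^C)| = 7 * 2 = 14

14


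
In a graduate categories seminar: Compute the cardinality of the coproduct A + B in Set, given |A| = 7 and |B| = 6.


In Set, the coproduct A + B is the disjoint union.
|A + B| = |A| + |B| = 7 + 6 = 13

13


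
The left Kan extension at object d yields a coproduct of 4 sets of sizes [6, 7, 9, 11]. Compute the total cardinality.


Pointwise, the left Kan extension (Lan_F H)(d) is the colimit, indexed
by the comma category (F downarrow d), of H composed with the
projection (F downarrow d) -> C. Here that colimit is given
as a coproduct (disjoint union) of sets, so its cardinality is the
sum of the sizes of the summands.
Coproduct of sets with sizes: 6 + 7 + 9 + 11
= 33

33


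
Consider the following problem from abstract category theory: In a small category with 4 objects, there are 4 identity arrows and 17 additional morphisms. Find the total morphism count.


Each object has an identity morphism, giving 4 identities.
Adding the 17 non-identity morphisms:
Total = 4 + 17 = 21

21


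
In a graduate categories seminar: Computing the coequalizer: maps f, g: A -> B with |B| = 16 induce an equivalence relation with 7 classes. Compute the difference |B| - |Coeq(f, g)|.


The coequalizer Coeq(f, g) = B / ~ has one element per equivalence class.
|B| = 16, |Coeq(f, g)| = 7.
|B| - |Coeq(f, g)| = 16 - 7 = 9.

9


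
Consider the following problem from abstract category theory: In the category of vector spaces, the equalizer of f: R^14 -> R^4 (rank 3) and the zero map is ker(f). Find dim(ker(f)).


The equalizer of f and the zero map is ker(f).
By the rank-nullity theorem: dim(ker(f)) = dim(domain) - rank(f).
dim(ker(f)) = 14 - 3 = 11

11


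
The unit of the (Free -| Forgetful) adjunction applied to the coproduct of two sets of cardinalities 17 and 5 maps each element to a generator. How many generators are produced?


The unit eta_X: X -> U(F(X)) of the Free-Forgetful adjunction
maps each element of X to a generator of F(X). For X = S + T (disjoint
union in Set), |S + T| = |S| + |T|.
Total mappings = 17 + 5 = 22.

22


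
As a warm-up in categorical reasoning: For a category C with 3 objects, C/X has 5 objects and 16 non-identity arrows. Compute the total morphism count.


In the slice category C/X, objects are morphisms to X.
Identity morphisms: 5 (one per object of C/X).
Non-identity morphisms: 16.
Total = 5 + 16 = 21

21


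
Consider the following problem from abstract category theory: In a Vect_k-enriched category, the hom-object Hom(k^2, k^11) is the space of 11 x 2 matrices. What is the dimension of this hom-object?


In Vect-enriched categories, Hom(k^n, k^m) is the space of m x n matrices.
dim(Hom(k^2, k^11)) = 11 * 2 = 22

22


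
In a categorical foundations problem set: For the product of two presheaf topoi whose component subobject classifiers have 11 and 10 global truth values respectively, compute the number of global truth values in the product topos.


In a product of presheaf topoi E_1 x E_2, the subobject classifier
is Omega = Omega_1 x Omega_2 (componentwise), so
|Omega(top)| = |Omega_1(top_1)| * |Omega_2(top_2)|.
= 11 * 10 = 110.

110


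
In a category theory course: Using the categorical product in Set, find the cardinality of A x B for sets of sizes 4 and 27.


In Set, the product A x B is the Cartesian product.
By the universal property, |A x B| = |A| * |B|.
|A x B| = 4 * 27 = 108

108


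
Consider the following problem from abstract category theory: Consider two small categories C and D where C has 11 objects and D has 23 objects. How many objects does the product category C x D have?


The product category C x D has objects that are pairs (c, d).
Number of pairs = |Ob(C)| * |Ob(D)| = 11 * 23 = 253

253


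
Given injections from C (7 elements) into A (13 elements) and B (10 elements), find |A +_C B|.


The pushout A +_C B identifies the images of C in A and B.
|A +_C B| = |A| + |B| - |C| (for injections).
= 13 + 10 - 7 = 16

16


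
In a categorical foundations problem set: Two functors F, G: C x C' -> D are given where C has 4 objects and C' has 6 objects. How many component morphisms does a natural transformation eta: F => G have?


A natural transformation eta: F => G assigns one component morphism per
object of the domain category.
The domain is the product category C x C', so
|Ob(C x C')| = |Ob(C)| * |Ob(C')| = 4 * 6 = 24.
Therefore eta has 24 component morphisms.

24


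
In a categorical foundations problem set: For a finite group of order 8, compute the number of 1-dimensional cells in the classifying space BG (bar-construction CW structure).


In the bar-construction CW model of BG, the n-cells are indexed by
n-tuples [g_1|...|g_n] of non-identity elements of G (degenerate
simplices with some g_i = e do not contribute cells), so there are
(|G| - 1)^n n-cells.
For dim = 1 with |G| = 8:
cells = (8 - 1)^1 = 7^1 = 7

7


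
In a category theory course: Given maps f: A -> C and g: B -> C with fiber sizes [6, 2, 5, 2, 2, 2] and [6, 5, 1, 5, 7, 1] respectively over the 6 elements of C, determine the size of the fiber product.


The pullback A x_C B consists of pairs (a, b) with f(a) = g(b).
For each element c in C, the fiber product has |f^-1(c)| * |g^-1(c)| elements.
Summing over C: 6 * 6 + 2 * 5 + 5 * 1 + 2 * 5 + 2 * 7 + 2 * 1
= 36 + 10 + 5 + 10 + 14 + 2 = 77

77


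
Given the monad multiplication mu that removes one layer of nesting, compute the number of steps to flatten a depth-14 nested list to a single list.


Each application of mu: T^2 -> T removes one layer of nesting.
Starting at depth 14 (i.e., T^14(X)), we need to reach T(X).
Number of mu applications = 14 - 1 = 13

13


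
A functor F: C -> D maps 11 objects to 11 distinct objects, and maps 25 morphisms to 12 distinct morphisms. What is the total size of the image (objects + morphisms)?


The image of F consists of distinct objects and distinct morphisms.
|Im(F)| on objects = 11
|Im(F)| on morphisms = 12
Total image cardinality = 11 + 12 = 23

23


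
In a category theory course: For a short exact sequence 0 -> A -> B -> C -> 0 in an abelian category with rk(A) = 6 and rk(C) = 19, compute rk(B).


For a short exact sequence 0 -> A -> B -> C -> 0,
rank is additive: rank(B) = rank(A) + rank(C).
rank(B) = 6 + 19 = 25

25


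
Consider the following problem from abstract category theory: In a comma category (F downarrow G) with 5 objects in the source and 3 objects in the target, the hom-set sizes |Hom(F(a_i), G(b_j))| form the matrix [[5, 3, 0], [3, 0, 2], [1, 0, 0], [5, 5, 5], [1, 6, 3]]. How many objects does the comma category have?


Objects of (F downarrow G) are triples (a, b, h: F(a)->G(b)).
The count equals the sum of all entries in the hom-matrix.
sum(row 0) = 8
sum(row 1) = 5
sum(row 2) = 1
sum(row 3) = 15
sum(row 4) = 10
Grand total = 39

39
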